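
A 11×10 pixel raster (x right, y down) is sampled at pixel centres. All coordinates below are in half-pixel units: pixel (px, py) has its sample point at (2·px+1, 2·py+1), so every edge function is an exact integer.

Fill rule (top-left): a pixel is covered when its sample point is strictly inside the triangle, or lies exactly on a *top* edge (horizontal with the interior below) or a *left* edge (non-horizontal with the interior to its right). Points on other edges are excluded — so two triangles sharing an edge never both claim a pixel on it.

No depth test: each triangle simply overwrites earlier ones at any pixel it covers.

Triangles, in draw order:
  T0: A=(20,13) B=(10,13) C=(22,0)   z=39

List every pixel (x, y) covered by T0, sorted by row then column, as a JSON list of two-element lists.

T0:
  2·area = 130
  edge (20, 13)→(10, 13): d=(-10,0) right/bottom  bias=-1
  edge (10, 13)→(22, 0): d=(12,-13) top-left  bias=+0
  edge (22, 0)→(20, 13): d=(-2,13) right/bottom  bias=-1
    (10,1)@(21, 3): e=[100,23,7] → █
    (9,2)@(19, 5): e=[80,21,29] → █
    (8,3)@(17, 7): e=[60,19,51] → █
    (10,3)@(21, 7): e=[60,71,-1] → ·
    (7,4)@(15, 9): e=[40,17,73] → █
    (10,4)@(21, 9): e=[40,95,-5] → ·
    (6,5)@(13, 11): e=[20,15,95] → █
    (10,5)@(21, 11): e=[20,119,-9] → ·
    (0,6)@(1, 13): e=[0,-117,247] → ·  [on edge]
    (1,6)@(3, 13): e=[0,-91,221] → ·  [on edge]
    (2,6)@(5, 13): e=[0,-65,195] → ·  [on edge]
    (3,6)@(7, 13): e=[0,-39,169] → ·  [on edge]
    (4,6)@(9, 13): e=[0,-13,143] → ·  [on edge]
    (5,6)@(11, 13): e=[0,13,117] → ·  [on edge]
    (6,6)@(13, 13): e=[0,39,91] → ·  [on edge]
    (7,6)@(15, 13): e=[0,65,65] → ·  [on edge]
    (8,6)@(17, 13): e=[0,91,39] → ·  [on edge]
    (9,6)@(19, 13): e=[0,117,13] → ·  [on edge]
    (10,6)@(21, 13): e=[0,143,-13] → ·  [on edge]
  covered (12 px):
    · · · · · · · · · · ·
    · · · · · · · · · · █
    · · · · · · · · · █ █
    · · · · · · · · █ █ ·
    · · · · · · · █ █ █ ·
    · · · · · · █ █ █ █ ·
    · · · · · · · · · · ·
    · · · · · · · · · · ·
    · · · · · · · · · · ·
    · · · · · · · · · · ·

Result: [[10,1],[9,2],[10,2],[8,3],[9,3],[7,4],[8,4],[9,4],[6,5],[7,5],[8,5],[9,5]]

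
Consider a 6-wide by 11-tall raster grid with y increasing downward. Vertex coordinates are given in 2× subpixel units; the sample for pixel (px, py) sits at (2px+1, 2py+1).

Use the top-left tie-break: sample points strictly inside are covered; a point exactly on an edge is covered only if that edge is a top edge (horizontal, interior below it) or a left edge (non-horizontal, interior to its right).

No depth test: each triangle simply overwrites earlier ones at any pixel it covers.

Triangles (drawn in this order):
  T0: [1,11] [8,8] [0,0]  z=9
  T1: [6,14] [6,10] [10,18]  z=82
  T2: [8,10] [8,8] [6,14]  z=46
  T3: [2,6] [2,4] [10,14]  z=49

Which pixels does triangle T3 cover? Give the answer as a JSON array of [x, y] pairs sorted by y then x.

T0:
  2·area = 80  (B↔C swapped to make it positive)
  edge (1, 11)→(0, 0): d=(-1,-11) top-left  bias=+0
  edge (0, 0)→(8, 8): d=(8,8) right/bottom  bias=-1
  edge (8, 8)→(1, 11): d=(-7,3) right/bottom  bias=-1
    (0,0)@(1, 1): e=[10,0,70] → ·  [on edge]
    (0,1)@(1, 3): e=[8,16,56] → █
    (1,1)@(3, 3): e=[30,0,50] → ·  [on edge]
    (0,2)@(1, 5): e=[6,32,42] → █
    (1,2)@(3, 5): e=[28,16,36] → █
    (2,2)@(5, 5): e=[50,0,30] → ·  [on edge]
    (0,3)@(1, 7): e=[4,48,28] → █
    (2,3)@(5, 7): e=[48,16,16] → █
    (3,3)@(7, 7): e=[70,0,10] → ·  [on edge]
    (0,4)@(1, 9): e=[2,64,14] → █
    (3,4)@(7, 9): e=[68,16,-4] → ·
    (4,4)@(9, 9): e=[90,0,-10] → ·  [on edge]
    (0,5)@(1, 11): e=[0,80,0] → ·  [on edge]
    (5,5)@(11, 11): e=[110,0,-30] → ·  [on edge]
  covered (9 px):
    · · · · · ·
    █ · · · · ·
    █ █ · · · ·
    █ █ █ · · ·
    █ █ █ · · ·
    · · · · · ·
    · · · · · ·
    · · · · · ·
    · · · · · ·
    · · · · · ·
    · · · · · ·
T1:
  2·area = 16
  edge (6, 14)→(6, 10): d=(0,-4) top-left  bias=+0
  edge (6, 10)→(10, 18): d=(4,8) right/bottom  bias=-1
  edge (10, 18)→(6, 14): d=(-4,-4) top-left  bias=+0
    (0,4)@(1, 9): e=[-20,36,0] → ·  [on edge]
    (1,5)@(3, 11): e=[-12,28,0] → ·  [on edge]
    (2,6)@(5, 13): e=[-4,20,0] → ·  [on edge]
    (3,6)@(7, 13): e=[4,4,8] → █
    (4,6)@(9, 13): e=[12,-12,16] → ·
    (3,7)@(7, 15): e=[4,12,0] → █  [on edge]
    (4,7)@(9, 15): e=[12,-4,8] → ·
    (3,8)@(7, 17): e=[4,20,-8] → ·
    (4,8)@(9, 17): e=[12,4,0] → █  [on edge]
    (5,8)@(11, 17): e=[20,-12,8] → ·
    (4,9)@(9, 19): e=[12,12,-8] → ·
    (5,9)@(11, 19): e=[20,-4,0] → ·  [on edge]
  covered (3 px):
    · · · · · ·
    · · · · · ·
    · · · · · ·
    · · · · · ·
    · · · · · ·
    · · · · · ·
    · · · █ · ·
    · · · █ · ·
    · · · · █ ·
    · · · · · ·
    · · · · · ·
T2:
  2·area = 4  (B↔C swapped to make it positive)
  edge (8, 10)→(6, 14): d=(-2,4) right/bottom  bias=-1
  edge (6, 14)→(8, 8): d=(2,-6) top-left  bias=+0
  edge (8, 8)→(8, 10): d=(0,2) right/bottom  bias=-1
    (4,2)@(9, 5): e=[6,0,-2] → ·  [on edge]
    (3,5)@(7, 11): e=[2,0,2] → █  [on edge]
    (4,5)@(9, 11): e=[-6,12,-2] → ·
    (3,6)@(7, 13): e=[-2,4,2] → ·
    (2,8)@(5, 17): e=[-2,0,6] → ·  [on edge]
  covered (1 px):
    · · · · · ·
    · · · · · ·
    · · · · · ·
    · · · · · ·
    · · · · · ·
    · · · █ · ·
    · · · · · ·
    · · · · · ·
    · · · · · ·
    · · · · · ·
    · · · · · ·
T3:
  2·area = 16
  edge (2, 6)→(2, 4): d=(0,-2) top-left  bias=+0
  edge (2, 4)→(10, 14): d=(8,10) right/bottom  bias=-1
  edge (10, 14)→(2, 6): d=(-8,-8) top-left  bias=+0
    (0,2)@(1, 5): e=[-2,18,0] → ·  [on edge]
    (1,3)@(3, 7): e=[2,14,0] → █  [on edge]
    (2,3)@(5, 7): e=[6,-6,16] → ·
    (1,4)@(3, 9): e=[2,30,-16] → ·
    (2,4)@(5, 9): e=[6,10,0] → █  [on edge]
    (3,4)@(7, 9): e=[10,-10,16] → ·
    (2,5)@(5, 11): e=[6,26,-16] → ·
    (3,5)@(7, 11): e=[10,6,0] → █  [on edge]
    (4,5)@(9, 11): e=[14,-14,16] → ·
    (3,6)@(7, 13): e=[10,22,-16] → ·
    (4,6)@(9, 13): e=[14,2,0] → █  [on edge]
    (5,6)@(11, 13): e=[18,-18,16] → ·
    (5,7)@(11, 15): e=[18,-2,0] → ·  [on edge]
  covered (4 px):
    · · · · · ·
    · · · · · ·
    · · · · · ·
    · █ · · · ·
    · · █ · · ·
    · · · █ · ·
    · · · · █ ·
    · · · · · ·
    · · · · · ·
    · · · · · ·
    · · · · · ·

Result: [[1,3],[2,4],[3,5],[4,6]]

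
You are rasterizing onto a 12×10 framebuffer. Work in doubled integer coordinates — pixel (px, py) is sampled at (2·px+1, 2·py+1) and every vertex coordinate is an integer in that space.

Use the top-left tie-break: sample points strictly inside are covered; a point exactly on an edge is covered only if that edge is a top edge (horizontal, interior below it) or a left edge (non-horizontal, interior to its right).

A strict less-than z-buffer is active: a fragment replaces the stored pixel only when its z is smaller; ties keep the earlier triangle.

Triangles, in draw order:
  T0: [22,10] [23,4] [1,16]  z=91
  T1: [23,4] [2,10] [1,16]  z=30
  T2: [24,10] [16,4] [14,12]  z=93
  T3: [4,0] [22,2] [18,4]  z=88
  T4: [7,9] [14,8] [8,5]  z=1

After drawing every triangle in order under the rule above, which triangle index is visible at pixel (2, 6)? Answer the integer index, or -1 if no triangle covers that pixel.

T0:
  2·area = 120  (B↔C swapped to make it positive)
  edge (22, 10)→(1, 16): d=(-21,6) right/bottom  bias=-1
  edge (1, 16)→(23, 4): d=(22,-12) top-left  bias=+0
  edge (23, 4)→(22, 10): d=(-1,6) right/bottom  bias=-1
    (9,3)@(19, 7): e=[81,18,21] → X
    (10,3)@(21, 7): e=[69,42,9] → X
    (11,3)@(23, 7): e=[57,66,-3] → .
    (7,4)@(15, 9): e=[63,14,43] → X
    (8,4)@(17, 9): e=[51,38,31] → X
    (11,4)@(23, 9): e=[15,110,-5] → .
    (5,5)@(11, 11): e=[45,10,65] → X
    (6,5)@(13, 11): e=[33,34,53] → X
    (9,5)@(19, 11): e=[-3,106,17] → .
    (10,5)@(21, 11): e=[-15,130,5] → .
    (3,6)@(7, 13): e=[27,6,87] → X
    (4,6)@(9, 13): e=[15,30,75] → X
  covered (14 px):
    . . . . . . . . . . . .
    . . . . . . . . . . . .
    . . . . . . . . . . . .
    . . . . . . . . . X X .
    . . . . . . . X X X X .
    . . . . . X X X X . . .
    . . . X X X . . . . . .
    . X . . . . . . . . . .
    . . . . . . . . . . . .
    . . . . . . . . . . . .
T1:
  2·area = 120  (B↔C swapped to make it positive)
  edge (23, 4)→(1, 16): d=(-22,12) right/bottom  bias=-1
  edge (1, 16)→(2, 10): d=(1,-6) top-left  bias=+0
  edge (2, 10)→(23, 4): d=(21,-6) top-left  bias=+0
    (10,2)@(21, 5): e=[2,109,9] → X
    (11,2)@(23, 5): e=[-22,121,21] → .
    (6,3)@(13, 7): e=[54,63,3] → X
    (7,3)@(15, 7): e=[30,75,15] → X
    (8,3)@(17, 7): e=[6,87,27] → X
    (9,3)@(19, 7): e=[-18,99,39] → .
    (10,3)@(21, 7): e=[-42,111,51] → .
    (3,4)@(7, 9): e=[82,29,9] → X
    (4,4)@(9, 9): e=[58,41,21] → X
    (5,4)@(11, 9): e=[34,53,33] → X
    (7,4)@(15, 9): e=[-14,77,57] → .
    (8,4)@(17, 9): e=[-38,89,69] → .
  covered (14 px):
    . . . . . . . . . . . .
    . . . . . . . . . . . .
    . . . . . . . . . . X .
    . . . . . . X X X . . .
    . . . X X X X . . . . .
    . X X X X . . . . . . .
    . X X . . . . . . . . .
    . . . . . . . . . . . .
    . . . . . . . . . . . .
    . . . . . . . . . . . .
T2:
  2·area = 76  (B↔C swapped to make it positive)
  edge (24, 10)→(14, 12): d=(-10,2) right/bottom  bias=-1
  edge (14, 12)→(16, 4): d=(2,-8) top-left  bias=+0
  edge (16, 4)→(24, 10): d=(8,6) right/bottom  bias=-1
    (8,2)@(17, 5): e=[64,10,2] → X
    (9,2)@(19, 5): e=[60,26,-10] → .
    (8,3)@(17, 7): e=[44,14,18] → X
    (9,3)@(19, 7): e=[40,30,6] → X
    (10,3)@(21, 7): e=[36,46,-6] → .
    (7,4)@(15, 9): e=[28,2,46] → X
    (10,4)@(21, 9): e=[16,50,10] → X
    (11,4)@(23, 9): e=[12,66,-2] → .
    (7,5)@(15, 11): e=[8,6,62] → X
    (9,5)@(19, 11): e=[0,38,38] → .  [on edge]
    (10,5)@(21, 11): e=[-4,54,26] → .
    (4,6)@(9, 13): e=[0,-38,114] → .  [on edge]
  covered (9 px):
    . . . . . . . . . . . .
    . . . . . . . . . . . .
    . . . . . . . . X . . .
    . . . . . . . . X X . .
    . . . . . . . X X X X .
    . . . . . . . X X . . .
    . . . . . . . . . . . .
    . . . . . . . . . . . .
    . . . . . . . . . . . .
    . . . . . . . . . . . .
T3:
  2·area = 44
  edge (4, 0)→(22, 2): d=(18,2) right/bottom  bias=-1
  edge (22, 2)→(18, 4): d=(-4,2) right/bottom  bias=-1
  edge (18, 4)→(4, 0): d=(-14,-4) top-left  bias=+0
    (4,0)@(9, 1): e=[8,30,6] → X
    (5,0)@(11, 1): e=[4,26,14] → X
    (6,0)@(13, 1): e=[0,22,22] → .  [on edge]
    (4,1)@(9, 3): e=[44,22,-22] → .
    (5,1)@(11, 3): e=[40,18,-14] → .
    (7,1)@(15, 3): e=[32,10,2] → X
    (8,1)@(17, 3): e=[28,6,10] → X
    (9,1)@(19, 3): e=[24,2,18] → X
    (10,1)@(21, 3): e=[20,-2,26] → .
    (7,2)@(15, 5): e=[68,2,-26] → .
    (8,2)@(17, 5): e=[64,-2,-18] → .
    (9,2)@(19, 5): e=[60,-6,-10] → .
  covered (5 px):
    . . . . X X . . . . . .
    . . . . . . . X X X . .
    . . . . . . . . . . . .
    . . . . . . . . . . . .
    . . . . . . . . . . . .
    . . . . . . . . . . . .
    . . . . . . . . . . . .
    . . . . . . . . . . . .
    . . . . . . . . . . . .
    . . . . . . . . . . . .
T4:
  2·area = 27  (B↔C swapped to make it positive)
  edge (7, 9)→(8, 5): d=(1,-4) top-left  bias=+0
  edge (8, 5)→(14, 8): d=(6,3) right/bottom  bias=-1
  edge (14, 8)→(7, 9): d=(-7,1) right/bottom  bias=-1
    (4,0)@(9, 1): e=[0,-27,54] → .  [on edge]
    (4,3)@(9, 7): e=[6,9,12] → X
    (5,3)@(11, 7): e=[14,3,10] → X
    (6,3)@(13, 7): e=[22,-3,8] → .
    (10,3)@(21, 7): e=[54,-27,0] → .  [on edge]
    (3,4)@(7, 9): e=[0,27,0] → .  [on edge]
    (4,4)@(9, 9): e=[8,21,-2] → .
    (5,4)@(11, 9): e=[16,15,-4] → .
    (2,8)@(5, 17): e=[0,81,-54] → .  [on edge]
  covered (2 px):
    . . . . . . . . . . . .
    . . . . . . . . . . . .
    . . . . . . . . . . . .
    . . . . X X . . . . . .
    . . . . . . . . . . . .
    . . . . . . . . . . . .
    . . . . . . . . . . . .
    . . . . . . . . . . . .
    . . . . . . . . . . . .
    . . . . . . . . . . . .

Z-buffer (winner per pixel, '.' = empty):
  . . . . 3 3 . . . . . .
  . . . . . . . 3 3 3 . .
  . . . . . . . . 2 . 1 .
  . . . . 4 4 1 1 1 0 0 .
  . . . 1 1 1 1 0 0 0 0 .
  . 1 1 1 1 0 0 0 0 . . .
  . 1 1 0 0 0 . . . . . .
  . 0 . . . . . . . . . .
  . . . . . . . . . . . .
  . . . . . . . . . . . .

Result: 1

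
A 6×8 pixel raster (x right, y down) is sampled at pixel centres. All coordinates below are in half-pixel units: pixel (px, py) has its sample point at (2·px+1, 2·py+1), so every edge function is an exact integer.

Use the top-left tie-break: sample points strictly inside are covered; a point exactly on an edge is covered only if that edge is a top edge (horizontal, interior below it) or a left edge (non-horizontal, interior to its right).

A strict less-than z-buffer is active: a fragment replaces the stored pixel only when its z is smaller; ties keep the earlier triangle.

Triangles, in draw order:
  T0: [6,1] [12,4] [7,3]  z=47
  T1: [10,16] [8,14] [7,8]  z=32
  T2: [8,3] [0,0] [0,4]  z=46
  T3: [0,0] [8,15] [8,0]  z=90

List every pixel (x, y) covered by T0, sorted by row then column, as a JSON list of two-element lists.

T0:
  2·area = 9
  edge (6, 1)→(12, 4): d=(6,3) right/bottom  bias=-1
  edge (12, 4)→(7, 3): d=(-5,-1) top-left  bias=+0
  edge (7, 3)→(6, 1): d=(-1,-2) top-left  bias=+0
    (3,1)@(7, 3): e=[9,0,0] → █  [on edge]
    (4,1)@(9, 3): e=[3,2,4] → █
    (5,1)@(11, 3): e=[-3,4,8] → ·
    (3,2)@(7, 5): e=[21,-10,-2] → ·
    (4,2)@(9, 5): e=[15,-8,2] → ·
    (4,3)@(9, 7): e=[27,-18,0] → ·  [on edge]
    (5,5)@(11, 11): e=[45,-36,0] → ·  [on edge]
  covered (2 px):
    · · · · · ·
    · · · █ █ ·
    · · · · · ·
    · · · · · ·
    · · · · · ·
    · · · · · ·
    · · · · · ·
    · · · · · ·
T1:
  2·area = 10
  edge (10, 16)→(8, 14): d=(-2,-2) top-left  bias=+0
  edge (8, 14)→(7, 8): d=(-1,-6) top-left  bias=+0
  edge (7, 8)→(10, 16): d=(3,8) right/bottom  bias=-1
    (0,3)@(1, 7): e=[0,-35,45] → ·  [on edge]
    (1,4)@(3, 9): e=[0,-25,35] → ·  [on edge]
    (2,5)@(5, 11): e=[0,-15,25] → ·  [on edge]
    (3,6)@(7, 13): e=[0,-5,15] → ·  [on edge]
    (4,7)@(9, 15): e=[0,5,5] → █  [on edge]
    (5,7)@(11, 15): e=[4,17,-11] → ·
  covered (1 px):
    · · · · · ·
    · · · · · ·
    · · · · · ·
    · · · · · ·
    · · · · · ·
    · · · · · ·
    · · · · · ·
    · · · · █ ·
T2:
  2·area = 32  (B↔C swapped to make it positive)
  edge (8, 3)→(0, 4): d=(-8,1) right/bottom  bias=-1
  edge (0, 4)→(0, 0): d=(0,-4) top-left  bias=+0
  edge (0, 0)→(8, 3): d=(8,3) right/bottom  bias=-1
    (0,0)@(1, 1): e=[23,4,5] → █
    (1,0)@(3, 1): e=[21,12,-1] → ·
    (0,1)@(1, 3): e=[7,4,21] → █
    (1,1)@(3, 3): e=[5,12,15] → █
    (2,1)@(5, 3): e=[3,20,9] → █
    (3,1)@(7, 3): e=[1,28,3] → █
    (4,1)@(9, 3): e=[-1,36,-3] → ·
    (0,2)@(1, 5): e=[-9,4,37] → ·
    (1,2)@(3, 5): e=[-11,12,31] → ·
    (2,2)@(5, 5): e=[-13,20,25] → ·
    (3,2)@(7, 5): e=[-15,28,19] → ·
  covered (5 px):
    █ · · · · ·
    █ █ █ █ · ·
    · · · · · ·
    · · · · · ·
    · · · · · ·
    · · · · · ·
    · · · · · ·
    · · · · · ·
T3:
  2·area = 120  (B↔C swapped to make it positive)
  edge (0, 0)→(8, 0): d=(8,0) top-left  bias=+0
  edge (8, 0)→(8, 15): d=(0,15) right/bottom  bias=-1
  edge (8, 15)→(0, 0): d=(-8,-15) top-left  bias=+0
    (0,0)@(1, 1): e=[8,105,7] → █
    (1,0)@(3, 1): e=[8,75,37] → █
    (2,0)@(5, 1): e=[8,45,67] → █
    (3,0)@(7, 1): e=[8,15,97] → █
    (4,0)@(9, 1): e=[8,-15,127] → ·
    (0,1)@(1, 3): e=[24,105,-9] → ·
    (1,1)@(3, 3): e=[24,75,21] → █
    (4,1)@(9, 3): e=[24,-15,111] → ·
    (1,2)@(3, 5): e=[40,75,5] → █
    (4,2)@(9, 5): e=[40,-15,95] → ·
    (1,3)@(3, 7): e=[56,75,-11] → ·
    (2,3)@(5, 7): e=[56,45,19] → █
  covered (16 px):
    █ █ █ █ · ·
    · █ █ █ · ·
    · █ █ █ · ·
    · · █ █ · ·
    · · █ █ · ·
    · · · █ · ·
    · · · █ · ·
    · · · · · ·

Final: [[3,1],[4,1]]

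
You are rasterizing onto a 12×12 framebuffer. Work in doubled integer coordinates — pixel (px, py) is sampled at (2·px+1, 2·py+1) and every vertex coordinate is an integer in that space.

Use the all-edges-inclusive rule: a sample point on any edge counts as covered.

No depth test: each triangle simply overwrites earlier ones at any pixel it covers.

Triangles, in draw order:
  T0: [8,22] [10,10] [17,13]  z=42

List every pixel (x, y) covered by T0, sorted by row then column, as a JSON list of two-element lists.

T0:
  2·area = 90
  edge (8, 22)→(10, 10): d=(2,-12) inclusive
  edge (10, 10)→(17, 13): d=(7,3) inclusive
  edge (17, 13)→(8, 22): d=(-9,9) inclusive
    (1,3)@(3, 7): e=[-90,0,180] → ·  [on edge]
    (11,3)@(23, 7): e=[150,-60,0] → ·  [on edge]
    (10,4)@(21, 9): e=[130,-40,0] → ·  [on edge]
    (5,5)@(11, 11): e=[14,4,72] → #
    (6,5)@(13, 11): e=[38,-2,54] → ·
    (9,5)@(19, 11): e=[110,-20,0] → ·  [on edge]
    (5,6)@(11, 13): e=[18,18,54] → #
    (6,6)@(13, 13): e=[42,12,36] → #
    (7,6)@(15, 13): e=[66,6,18] → #
    (8,6)@(17, 13): e=[90,0,0] → #  [on edge]
    (9,6)@(19, 13): e=[114,-6,-18] → ·
    (5,7)@(11, 15): e=[22,32,36] → #
    (7,7)@(15, 15): e=[70,20,0] → #  [on edge]
    (6,8)@(13, 17): e=[50,40,0] → #  [on edge]
    (5,9)@(11, 19): e=[30,60,0] → #  [on edge]
    (4,10)@(9, 21): e=[10,80,0] → #  [on edge]
    (3,11)@(7, 23): e=[-10,100,0] → ·  [on edge]
  covered (14 px):
    · · · · · · · · · · · ·
    · · · · · · · · · · · ·
    · · · · · · · · · · · ·
    · · · · · · · · · · · ·
    · · · · · · · · · · · ·
    · · · · · # · · · · · ·
    · · · · · # # # # · · ·
    · · · · · # # # · · · ·
    · · · · # # # · · · · ·
    · · · · # # · · · · · ·
    · · · · # · · · · · · ·
    · · · · · · · · · · · ·

Answer: [[5,5],[5,6],[6,6],[7,6],[8,6],[5,7],[6,7],[7,7],[4,8],[5,8],[6,8],[4,9],[5,9],[4,10]]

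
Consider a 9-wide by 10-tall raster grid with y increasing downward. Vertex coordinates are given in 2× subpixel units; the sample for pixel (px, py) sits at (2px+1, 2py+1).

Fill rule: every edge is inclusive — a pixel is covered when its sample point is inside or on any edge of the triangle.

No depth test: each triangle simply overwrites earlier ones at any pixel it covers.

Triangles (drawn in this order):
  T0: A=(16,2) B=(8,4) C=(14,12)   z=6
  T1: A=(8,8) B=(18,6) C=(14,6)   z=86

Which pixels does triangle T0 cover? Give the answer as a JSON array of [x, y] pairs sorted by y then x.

T0:
  2·area = 76  (B↔C swapped to make it positive)
  edge (16, 2)→(14, 12): d=(-2,10) inclusive
  edge (14, 12)→(8, 4): d=(-6,-8) inclusive
  edge (8, 4)→(16, 2): d=(8,-2) inclusive
    (6,1)@(13, 3): e=[28,46,2] → █
    (7,1)@(15, 3): e=[8,62,6] → █
    (8,1)@(17, 3): e=[-12,78,10] → ·
    (4,2)@(9, 5): e=[64,2,10] → █
    (5,2)@(11, 5): e=[44,18,14] → █
    (8,2)@(17, 5): e=[-16,66,26] → ·
    (4,3)@(9, 7): e=[60,-10,26] → ·
    (5,3)@(11, 7): e=[40,6,30] → █
    (7,3)@(15, 7): e=[0,38,38] → █  [on edge]
    (8,3)@(17, 7): e=[-20,54,42] → ·
    (5,4)@(11, 9): e=[36,-6,46] → ·
    (6,4)@(13, 9): e=[16,10,50] → █
    (6,8)@(13, 17): e=[0,-38,114] → ·  [on edge]
  covered (10 px):
    · · · · · · · · ·
    · · · · · · █ █ ·
    · · · · █ █ █ █ ·
    · · · · · █ █ █ ·
    · · · · · · █ · ·
    · · · · · · · · ·
    · · · · · · · · ·
    · · · · · · · · ·
    · · · · · · · · ·
    · · · · · · · · ·
T1:
  2·area = 8  (B↔C swapped to make it positive)
  edge (8, 8)→(14, 6): d=(6,-2) inclusive
  edge (14, 6)→(18, 6): d=(4,0) inclusive
  edge (18, 6)→(8, 8): d=(-10,2) inclusive
    (8,2)@(17, 5): e=[0,-4,12] → ·  [on edge]
    (5,3)@(11, 7): e=[0,4,4] → █  [on edge]
    (6,3)@(13, 7): e=[4,4,0] → █  [on edge]
    (7,3)@(15, 7): e=[8,4,-4] → ·
    (1,4)@(3, 9): e=[-4,12,0] → ·  [on edge]
    (2,4)@(5, 9): e=[0,12,-4] → ·  [on edge]
    (5,4)@(11, 9): e=[12,12,-16] → ·
    (6,4)@(13, 9): e=[16,12,-20] → ·
  covered (2 px):
    · · · · · · · · ·
    · · · · · · · · ·
    · · · · · · · · ·
    · · · · · █ █ · ·
    · · · · · · · · ·
    · · · · · · · · ·
    · · · · · · · · ·
    · · · · · · · · ·
    · · · · · · · · ·
    · · · · · · · · ·

Result: [[6,1],[7,1],[4,2],[5,2],[6,2],[7,2],[5,3],[6,3],[7,3],[6,4]]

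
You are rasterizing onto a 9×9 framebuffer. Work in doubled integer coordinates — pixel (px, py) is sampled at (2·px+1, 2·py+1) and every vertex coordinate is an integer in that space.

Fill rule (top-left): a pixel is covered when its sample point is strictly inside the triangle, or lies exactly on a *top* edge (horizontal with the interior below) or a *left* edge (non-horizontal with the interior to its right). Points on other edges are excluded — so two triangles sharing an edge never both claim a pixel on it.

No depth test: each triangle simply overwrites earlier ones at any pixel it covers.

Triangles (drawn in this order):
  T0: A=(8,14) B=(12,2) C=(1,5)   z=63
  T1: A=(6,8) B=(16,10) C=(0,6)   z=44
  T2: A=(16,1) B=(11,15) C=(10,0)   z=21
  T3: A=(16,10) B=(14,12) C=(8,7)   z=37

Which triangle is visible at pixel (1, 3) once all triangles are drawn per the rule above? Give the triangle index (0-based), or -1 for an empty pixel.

T0:
  2·area = 120  (B↔C swapped to make it positive)
  edge (8, 14)→(1, 5): d=(-7,-9) top-left  bias=+0
  edge (1, 5)→(12, 2): d=(11,-3) top-left  bias=+0
  edge (12, 2)→(8, 14): d=(-4,12) right/bottom  bias=-1
    (4,1)@(9, 3): e=[86,2,32] → #
    (5,1)@(11, 3): e=[104,8,8] → #
    (6,1)@(13, 3): e=[122,14,-16] → ·
    (0,2)@(1, 5): e=[0,0,120] → #  [on edge]
    (1,2)@(3, 5): e=[18,6,96] → #
    (2,2)@(5, 5): e=[36,12,72] → #
    (3,2)@(7, 5): e=[54,18,48] → #
    (5,2)@(11, 5): e=[90,30,0] → ·  [on edge]
    (0,3)@(1, 7): e=[-14,22,112] → ·
    (1,3)@(3, 7): e=[4,28,88] → #
    (5,3)@(11, 7): e=[76,52,-8] → ·
    (1,4)@(3, 9): e=[-10,50,80] → ·
    (4,5)@(9, 11): e=[30,90,0] → ·  [on edge]
    (3,8)@(7, 17): e=[-30,150,0] → ·  [on edge]
  covered (15 px):
    · · · · · · · · ·
    · · · · # # · · ·
    # # # # # · · · ·
    · # # # # · · · ·
    · · # # # · · · ·
    · · · # · · · · ·
    · · · · · · · · ·
    · · · · · · · · ·
    · · · · · · · · ·
T1:
  2·area = 8  (B↔C swapped to make it positive)
  edge (6, 8)→(0, 6): d=(-6,-2) top-left  bias=+0
  edge (0, 6)→(16, 10): d=(16,4) right/bottom  bias=-1
  edge (16, 10)→(6, 8): d=(-10,-2) top-left  bias=+0
    (0,3)@(1, 7): e=[-4,12,0] → ·  [on edge]
    (1,3)@(3, 7): e=[0,4,4] → #  [on edge]
    (2,3)@(5, 7): e=[4,-4,8] → ·
    (1,4)@(3, 9): e=[-12,36,-16] → ·
    (4,4)@(9, 9): e=[0,12,-4] → ·  [on edge]
    (5,4)@(11, 9): e=[4,4,0] → #  [on edge]
    (6,4)@(13, 9): e=[8,-4,4] → ·
    (5,5)@(11, 11): e=[-8,36,-20] → ·
    (7,5)@(15, 11): e=[0,20,-12] → ·  [on edge]
  covered (2 px):
    · · · · · · · · ·
    · · · · · · · · ·
    · · · · · · · · ·
    · # · · · · · · ·
    · · · · · # · · ·
    · · · · · · · · ·
    · · · · · · · · ·
    · · · · · · · · ·
    · · · · · · · · ·
T2:
  2·area = 89
  edge (16, 1)→(11, 15): d=(-5,14) right/bottom  bias=-1
  edge (11, 15)→(10, 0): d=(-1,-15) top-left  bias=+0
  edge (10, 0)→(16, 1): d=(6,1) right/bottom  bias=-1
    (5,0)@(11, 1): e=[70,14,5] → #
    (6,0)@(13, 1): e=[42,44,3] → #
    (7,0)@(15, 1): e=[14,74,1] → #
    (8,0)@(17, 1): e=[-14,104,-1] → ·
    (5,1)@(11, 3): e=[60,12,17] → #
    (8,1)@(17, 3): e=[-24,102,11] → ·
    (5,2)@(11, 5): e=[50,10,29] → #
    (7,2)@(15, 5): e=[-6,70,25] → ·
    (5,3)@(11, 7): e=[40,8,41] → #
    (7,3)@(15, 7): e=[-16,68,37] → ·
    (5,4)@(11, 9): e=[30,6,53] → #
    (7,4)@(15, 9): e=[-26,66,49] → ·
    (5,7)@(11, 15): e=[0,0,89] → ·  [on edge]
  covered (14 px):
    · · · · · # # # ·
    · · · · · # # # ·
    · · · · · # # · ·
    · · · · · # # · ·
    · · · · · # # · ·
    · · · · · # · · ·
    · · · · · # · · ·
    · · · · · · · · ·
    · · · · · · · · ·
T3:
  2·area = 22
  edge (16, 10)→(14, 12): d=(-2,2) right/bottom  bias=-1
  edge (14, 12)→(8, 7): d=(-6,-5) top-left  bias=+0
  edge (8, 7)→(16, 10): d=(8,3) right/bottom  bias=-1
    (5,4)@(11, 9): e=[12,3,7] → #
    (6,4)@(13, 9): e=[8,13,1] → #
    (7,4)@(15, 9): e=[4,23,-5] → ·
    (8,4)@(17, 9): e=[0,33,-11] → ·  [on edge]
    (5,5)@(11, 11): e=[8,-9,23] → ·
    (6,5)@(13, 11): e=[4,1,17] → #
    (7,5)@(15, 11): e=[0,11,11] → ·  [on edge]
    (6,6)@(13, 13): e=[0,-11,33] → ·  [on edge]
    (5,7)@(11, 15): e=[0,-33,55] → ·  [on edge]
    (4,8)@(9, 17): e=[0,-55,77] → ·  [on edge]
  covered (3 px):
    · · · · · · · · ·
    · · · · · · · · ·
    · · · · · · · · ·
    · · · · · · · · ·
    · · · · · # # · ·
    · · · · · · # · ·
    · · · · · · · · ·
    · · · · · · · · ·
    · · · · · · · · ·

Z-buffer (winner per pixel, '.' = empty):
  . . . . . 2 2 2 .
  . . . . 0 2 2 2 .
  0 0 0 0 0 2 2 . .
  . 1 0 0 0 2 2 . .
  . . 0 0 0 3 3 . .
  . . . 0 . 2 3 . .
  . . . . . 2 . . .
  . . . . . . . . .
  . . . . . . . . .

Final: 1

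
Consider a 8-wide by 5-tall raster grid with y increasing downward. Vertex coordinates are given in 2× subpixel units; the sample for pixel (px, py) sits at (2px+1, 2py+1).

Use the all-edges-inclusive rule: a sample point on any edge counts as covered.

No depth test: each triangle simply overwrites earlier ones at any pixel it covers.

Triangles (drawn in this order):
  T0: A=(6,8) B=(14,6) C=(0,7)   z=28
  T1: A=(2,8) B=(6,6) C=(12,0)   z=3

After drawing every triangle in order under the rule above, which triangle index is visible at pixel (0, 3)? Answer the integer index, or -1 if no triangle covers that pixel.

T0:
  2·area = 20  (B↔C swapped to make it positive)
  edge (6, 8)→(0, 7): d=(-6,-1) inclusive
  edge (0, 7)→(14, 6): d=(14,-1) inclusive
  edge (14, 6)→(6, 8): d=(-8,2) inclusive
    (0,3)@(1, 7): e=[1,1,18] → X
    (1,3)@(3, 7): e=[3,3,14] → X
    (2,3)@(5, 7): e=[5,5,10] → X
    (3,3)@(7, 7): e=[7,7,6] → X
    (4,3)@(9, 7): e=[9,9,2] → X
    (5,3)@(11, 7): e=[11,11,-2] → .
    (0,4)@(1, 9): e=[-11,29,2] → .
    (1,4)@(3, 9): e=[-9,31,-2] → .
    (2,4)@(5, 9): e=[-7,33,-6] → .
    (3,4)@(7, 9): e=[-5,35,-10] → .
    (4,4)@(9, 9): e=[-3,37,-14] → .
  covered (5 px):
    . . . . . . . .
    . . . . . . . .
    . . . . . . . .
    X X X X X . . .
    . . . . . . . .
T1:
  2·area = 12  (B↔C swapped to make it positive)
  edge (2, 8)→(12, 0): d=(10,-8) inclusive
  edge (12, 0)→(6, 6): d=(-6,6) inclusive
  edge (6, 6)→(2, 8): d=(-4,2) inclusive
    (5,0)@(11, 1): e=[2,0,10] → X  [on edge]
    (6,0)@(13, 1): e=[18,-12,6] → .
    (4,1)@(9, 3): e=[6,0,6] → X  [on edge]
    (5,1)@(11, 3): e=[22,-12,2] → .
    (3,2)@(7, 5): e=[10,0,2] → X  [on edge]
    (4,2)@(9, 5): e=[26,-12,-2] → .
    (2,3)@(5, 7): e=[14,0,-2] → .  [on edge]
    (3,3)@(7, 7): e=[30,-12,-6] → .
    (1,4)@(3, 9): e=[18,0,-6] → .  [on edge]
  covered (3 px):
    . . . . . X . .
    . . . . X . . .
    . . . X . . . .
    . . . . . . . .
    . . . . . . . .

Z-buffer (winner per pixel, '.' = empty):
  . . . . . 1 . .
  . . . . 1 . . .
  . . . 1 . . . .
  0 0 0 0 0 . . .
  . . . . . . . .

Final: 0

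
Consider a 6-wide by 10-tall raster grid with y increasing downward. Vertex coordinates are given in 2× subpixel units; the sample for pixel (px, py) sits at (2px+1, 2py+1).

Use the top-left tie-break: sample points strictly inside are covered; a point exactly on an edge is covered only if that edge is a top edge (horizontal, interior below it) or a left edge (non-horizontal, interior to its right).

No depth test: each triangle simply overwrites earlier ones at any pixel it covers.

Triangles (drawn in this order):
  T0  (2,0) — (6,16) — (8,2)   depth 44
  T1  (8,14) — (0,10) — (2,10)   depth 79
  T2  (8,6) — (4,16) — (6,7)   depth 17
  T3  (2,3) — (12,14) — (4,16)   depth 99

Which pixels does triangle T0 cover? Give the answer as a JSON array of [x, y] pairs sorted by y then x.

T0:
  2·area = 88  (B↔C swapped to make it positive)
  edge (2, 0)→(8, 2): d=(6,2) right/bottom  bias=-1
  edge (8, 2)→(6, 16): d=(-2,14) right/bottom  bias=-1
  edge (6, 16)→(2, 0): d=(-4,-16) top-left  bias=+0
    (1,0)@(3, 1): e=[4,72,12] → #
    (2,0)@(5, 1): e=[0,44,44] → ·  [on edge]
    (1,1)@(3, 3): e=[16,68,4] → #
    (2,1)@(5, 3): e=[12,40,36] → #
    (3,1)@(7, 3): e=[8,12,68] → #
    (4,1)@(9, 3): e=[4,-16,100] → ·
    (5,1)@(11, 3): e=[0,-44,132] → ·  [on edge]
    (1,2)@(3, 5): e=[28,64,-4] → ·
    (2,2)@(5, 5): e=[24,36,28] → #
    (4,2)@(9, 5): e=[16,-20,92] → ·
    (2,3)@(5, 7): e=[36,32,20] → #
    (4,3)@(9, 7): e=[28,-24,84] → ·
    (3,4)@(7, 9): e=[44,0,44] → ·  [on edge]
  covered (10 px):
    · # · · · ·
    · # # # · ·
    · · # # · ·
    · · # # · ·
    · · # · · ·
    · · # · · ·
    · · · · · ·
    · · · · · ·
    · · · · · ·
    · · · · · ·
T1:
  2·area = 8
  edge (8, 14)→(0, 10): d=(-8,-4) top-left  bias=+0
  edge (0, 10)→(2, 10): d=(2,0) top-left  bias=+0
  edge (2, 10)→(8, 14): d=(6,4) right/bottom  bias=-1
    (1,5)@(3, 11): e=[4,2,2] → #
    (2,5)@(5, 11): e=[12,2,-6] → ·
    (1,6)@(3, 13): e=[-12,6,14] → ·
  covered (1 px):
    · · · · · ·
    · · · · · ·
    · · · · · ·
    · · · · · ·
    · · · · · ·
    · # · · · ·
    · · · · · ·
    · · · · · ·
    · · · · · ·
    · · · · · ·
T2:
  2·area = 16
  edge (8, 6)→(4, 16): d=(-4,10) right/bottom  bias=-1
  edge (4, 16)→(6, 7): d=(2,-9) top-left  bias=+0
  edge (6, 7)→(8, 6): d=(2,-1) top-left  bias=+0
    (3,3)@(7, 7): e=[6,9,1] → #
    (4,3)@(9, 7): e=[-14,27,3] → ·
    (3,4)@(7, 9): e=[-2,13,5] → ·
    (2,6)@(5, 13): e=[2,3,11] → #
    (3,6)@(7, 13): e=[-18,21,13] → ·
    (2,7)@(5, 15): e=[-6,7,15] → ·
  covered (2 px):
    · · · · · ·
    · · · · · ·
    · · · · · ·
    · · · # · ·
    · · · · · ·
    · · · · · ·
    · · # · · ·
    · · · · · ·
    · · · · · ·
    · · · · · ·
T3:
  2·area = 108
  edge (2, 3)→(12, 14): d=(10,11) right/bottom  bias=-1
  edge (12, 14)→(4, 16): d=(-8,2) right/bottom  bias=-1
  edge (4, 16)→(2, 3): d=(-2,-13) top-left  bias=+0
    (1,2)@(3, 5): e=[9,90,9] → #
    (2,2)@(5, 5): e=[-13,86,35] → ·
    (1,3)@(3, 7): e=[29,74,5] → #
    (2,3)@(5, 7): e=[7,70,31] → #
    (3,3)@(7, 7): e=[-15,66,57] → ·
    (1,4)@(3, 9): e=[49,58,1] → #
    (3,4)@(7, 9): e=[5,50,53] → #
    (4,4)@(9, 9): e=[-17,46,79] → ·
    (1,5)@(3, 11): e=[69,42,-3] → ·
    (2,5)@(5, 11): e=[47,38,23] → #
    (4,5)@(9, 11): e=[3,30,75] → #
    (5,5)@(11, 11): e=[-19,26,101] → ·
  covered (15 px):
    · · · · · ·
    · · · · · ·
    · # · · · ·
    · # # · · ·
    · # # # · ·
    · · # # # ·
    · · # # # #
    · · # # · ·
    · · · · · ·
    · · · · · ·

Final: [[1,0],[1,1],[2,1],[3,1],[2,2],[3,2],[2,3],[3,3],[2,4],[2,5]]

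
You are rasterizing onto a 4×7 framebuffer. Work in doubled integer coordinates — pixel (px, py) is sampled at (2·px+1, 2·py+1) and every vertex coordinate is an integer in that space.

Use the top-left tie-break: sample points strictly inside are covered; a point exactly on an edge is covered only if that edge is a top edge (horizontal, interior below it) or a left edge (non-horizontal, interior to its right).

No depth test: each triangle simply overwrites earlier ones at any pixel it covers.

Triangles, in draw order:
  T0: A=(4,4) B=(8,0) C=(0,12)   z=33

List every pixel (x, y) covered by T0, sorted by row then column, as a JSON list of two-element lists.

T0:
  2·area = 16
  edge (4, 4)→(8, 0): d=(4,-4) top-left  bias=+0
  edge (8, 0)→(0, 12): d=(-8,12) right/bottom  bias=-1
  edge (0, 12)→(4, 4): d=(4,-8) top-left  bias=+0
    (3,0)@(7, 1): e=[0,4,12] → █  [on edge]
    (2,1)@(5, 3): e=[0,12,4] → █  [on edge]
    (3,1)@(7, 3): e=[8,-12,20] → ·
    (1,2)@(3, 5): e=[0,20,-4] → ·  [on edge]
    (2,2)@(5, 5): e=[8,-4,12] → ·
    (0,3)@(1, 7): e=[0,28,-12] → ·  [on edge]
    (1,3)@(3, 7): e=[8,4,4] → █
    (2,3)@(5, 7): e=[16,-20,20] → ·
    (1,4)@(3, 9): e=[16,-12,12] → ·
  covered (3 px):
    · · · █
    · · █ ·
    · · · ·
    · █ · ·
    · · · ·
    · · · ·
    · · · ·

Final: [[3,0],[2,1],[1,3]]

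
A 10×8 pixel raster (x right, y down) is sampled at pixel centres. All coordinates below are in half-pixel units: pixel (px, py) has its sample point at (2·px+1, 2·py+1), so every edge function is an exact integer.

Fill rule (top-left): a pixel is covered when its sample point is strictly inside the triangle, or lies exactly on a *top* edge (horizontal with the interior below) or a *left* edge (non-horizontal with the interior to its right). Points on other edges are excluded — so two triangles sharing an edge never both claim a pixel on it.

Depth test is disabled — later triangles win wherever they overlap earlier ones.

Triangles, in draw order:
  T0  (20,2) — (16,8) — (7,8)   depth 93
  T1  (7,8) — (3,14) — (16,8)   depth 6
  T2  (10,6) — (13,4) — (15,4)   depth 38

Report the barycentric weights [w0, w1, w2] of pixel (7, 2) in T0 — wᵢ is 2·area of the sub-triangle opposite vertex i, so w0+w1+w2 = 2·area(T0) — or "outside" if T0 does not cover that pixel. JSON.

T0:
  2·area = 54
  edge (20, 2)→(16, 8): d=(-4,6) right/bottom  bias=-1
  edge (16, 8)→(7, 8): d=(-9,0) right/bottom  bias=-1
  edge (7, 8)→(20, 2): d=(13,-6) top-left  bias=+0
    (9,1)@(19, 3): e=[2,45,7] → X
    (7,2)@(15, 5): e=[18,27,9] → X
    (8,2)@(17, 5): e=[6,27,21] → X
    (9,2)@(19, 5): e=[-6,27,33] → .
    (5,3)@(11, 7): e=[34,9,11] → X
    (6,3)@(13, 7): e=[22,9,23] → X
    (8,3)@(17, 7): e=[-2,9,47] → .
    (5,4)@(11, 9): e=[26,-9,37] → .
    (6,4)@(13, 9): e=[14,-9,49] → .
    (7,4)@(15, 9): e=[2,-9,61] → .
  covered (6 px):
    . . . . . . . . . .
    . . . . . . . . . X
    . . . . . . . X X .
    . . . . . X X X . .
    . . . . . . . . . .
    . . . . . . . . . .
    . . . . . . . . . .
    . . . . . . . . . .
T1:
  2·area = 54  (B↔C swapped to make it positive)
  edge (7, 8)→(16, 8): d=(9,0) top-left  bias=+0
  edge (16, 8)→(3, 14): d=(-13,6) right/bottom  bias=-1
  edge (3, 14)→(7, 8): d=(4,-6) top-left  bias=+0
    (4,2)@(9, 5): e=[-27,81,0] → .  [on edge]
    (3,4)@(7, 9): e=[9,41,4] → X
    (4,4)@(9, 9): e=[9,29,16] → X
    (5,4)@(11, 9): e=[9,17,28] → X
    (6,4)@(13, 9): e=[9,5,40] → X
    (7,4)@(15, 9): e=[9,-7,52] → .
    (2,5)@(5, 11): e=[27,27,0] → X  [on edge]
    (5,5)@(11, 11): e=[27,-9,36] → .
    (6,5)@(13, 11): e=[27,-21,48] → .
    (2,6)@(5, 13): e=[45,1,8] → X
    (3,6)@(7, 13): e=[45,-11,20] → .
    (4,6)@(9, 13): e=[45,-23,32] → .
  covered (8 px):
    . . . . . . . . . .
    . . . . . . . . . .
    . . . . . . . . . .
    . . . . . . . . . .
    . . . X X X X . . .
    . . X X X . . . . .
    . . X . . . . . . .
    . . . . . . . . . .
T2:
  2·area = 4
  edge (10, 6)→(13, 4): d=(3,-2) top-left  bias=+0
  edge (13, 4)→(15, 4): d=(2,0) top-left  bias=+0
  edge (15, 4)→(10, 6): d=(-5,2) right/bottom  bias=-1
  covered (0 px):
    . . . . . . . . . .
    . . . . . . . . . .
    . . . . . . . . . .
    . . . . . . . . . .
    . . . . . . . . . .
    . . . . . . . . . .
    . . . . . . . . . .
    . . . . . . . . . .

Final: [27,9,18]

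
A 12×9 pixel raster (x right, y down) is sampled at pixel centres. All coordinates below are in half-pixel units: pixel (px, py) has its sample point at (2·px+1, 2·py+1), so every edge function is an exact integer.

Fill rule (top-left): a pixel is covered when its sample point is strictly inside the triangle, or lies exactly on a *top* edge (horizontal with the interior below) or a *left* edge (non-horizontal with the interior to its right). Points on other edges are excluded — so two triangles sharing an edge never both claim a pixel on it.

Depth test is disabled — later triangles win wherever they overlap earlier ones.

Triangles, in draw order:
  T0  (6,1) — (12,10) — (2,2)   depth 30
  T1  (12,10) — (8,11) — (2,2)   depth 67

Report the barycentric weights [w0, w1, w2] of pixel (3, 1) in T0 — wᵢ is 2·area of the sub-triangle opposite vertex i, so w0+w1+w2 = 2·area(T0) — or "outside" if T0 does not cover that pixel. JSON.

T0:
  2·area = 42
  edge (6, 1)→(12, 10): d=(6,9) right/bottom  bias=-1
  edge (12, 10)→(2, 2): d=(-10,-8) top-left  bias=+0
  edge (2, 2)→(6, 1): d=(4,-1) top-left  bias=+0
    (2,1)@(5, 3): e=[21,14,7] → █
    (3,1)@(7, 3): e=[3,30,9] → █
    (4,1)@(9, 3): e=[-15,46,11] → ·
    (2,2)@(5, 5): e=[33,-6,15] → ·
    (3,2)@(7, 5): e=[15,10,17] → █
    (4,2)@(9, 5): e=[-3,26,19] → ·
    (3,3)@(7, 7): e=[27,-10,25] → ·
    (4,3)@(9, 7): e=[9,6,27] → █
    (5,3)@(11, 7): e=[-9,22,29] → ·
    (4,4)@(9, 9): e=[21,-14,35] → ·
    (5,4)@(11, 9): e=[3,2,37] → █
    (6,4)@(13, 9): e=[-15,18,39] → ·
  covered (5 px):
    · · · · · · · · · · · ·
    · · █ █ · · · · · · · ·
    · · · █ · · · · · · · ·
    · · · · █ · · · · · · ·
    · · · · · █ · · · · · ·
    · · · · · · · · · · · ·
    · · · · · · · · · · · ·
    · · · · · · · · · · · ·
    · · · · · · · · · · · ·
T1:
  2·area = 42
  edge (12, 10)→(8, 11): d=(-4,1) right/bottom  bias=-1
  edge (8, 11)→(2, 2): d=(-6,-9) top-left  bias=+0
  edge (2, 2)→(12, 10): d=(10,8) right/bottom  bias=-1
    (1,1)@(3, 3): e=[37,3,2] → █
    (2,1)@(5, 3): e=[35,21,-14] → ·
    (1,2)@(3, 5): e=[29,-9,22] → ·
    (2,2)@(5, 5): e=[27,9,6] → █
    (3,2)@(7, 5): e=[25,27,-10] → ·
    (2,3)@(5, 7): e=[19,-3,26] → ·
    (3,3)@(7, 7): e=[17,15,10] → █
    (4,3)@(9, 7): e=[15,33,-6] → ·
    (3,4)@(7, 9): e=[9,3,30] → █
    (4,4)@(9, 9): e=[7,21,14] → █
    (5,4)@(11, 9): e=[5,39,-2] → ·
    (3,5)@(7, 11): e=[1,-9,50] → ·
  covered (5 px):
    · · · · · · · · · · · ·
    · █ · · · · · · · · · ·
    · · █ · · · · · · · · ·
    · · · █ · · · · · · · ·
    · · · █ █ · · · · · · ·
    · · · · · · · · · · · ·
    · · · · · · · · · · · ·
    · · · · · · · · · · · ·
    · · · · · · · · · · · ·

Final: [30,9,3]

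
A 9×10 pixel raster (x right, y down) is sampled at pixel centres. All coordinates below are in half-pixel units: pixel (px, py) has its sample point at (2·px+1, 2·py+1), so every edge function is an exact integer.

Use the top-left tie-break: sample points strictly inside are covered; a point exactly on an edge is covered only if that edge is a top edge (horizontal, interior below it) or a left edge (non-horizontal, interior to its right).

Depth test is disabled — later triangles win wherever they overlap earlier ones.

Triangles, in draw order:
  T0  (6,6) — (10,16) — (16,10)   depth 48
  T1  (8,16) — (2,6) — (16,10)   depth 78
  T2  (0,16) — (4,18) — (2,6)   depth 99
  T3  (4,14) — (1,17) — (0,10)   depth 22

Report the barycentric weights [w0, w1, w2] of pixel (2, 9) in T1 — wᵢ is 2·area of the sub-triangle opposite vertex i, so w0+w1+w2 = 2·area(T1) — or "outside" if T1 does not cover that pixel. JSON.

T0:
  2·area = 84  (B↔C swapped to make it positive)
  edge (6, 6)→(16, 10): d=(10,4) right/bottom  bias=-1
  edge (16, 10)→(10, 16): d=(-6,6) right/bottom  bias=-1
  edge (10, 16)→(6, 6): d=(-4,-10) top-left  bias=+0
    (3,3)@(7, 7): e=[6,72,6] → #
    (4,3)@(9, 7): e=[-2,60,26] → ·
    (3,4)@(7, 9): e=[26,60,-2] → ·
    (4,4)@(9, 9): e=[18,48,18] → #
    (5,4)@(11, 9): e=[10,36,38] → #
    (6,4)@(13, 9): e=[2,24,58] → #
    (7,4)@(15, 9): e=[-6,12,78] → ·
    (8,4)@(17, 9): e=[-14,0,98] → ·  [on edge]
    (4,5)@(9, 11): e=[38,36,10] → #
    (7,5)@(15, 11): e=[14,0,70] → ·  [on edge]
    (4,6)@(9, 13): e=[58,24,2] → #
    (6,6)@(13, 13): e=[42,0,42] → ·  [on edge]
    (5,7)@(11, 15): e=[70,0,14] → ·  [on edge]
    (4,8)@(9, 17): e=[98,0,-14] → ·  [on edge]
    (3,9)@(7, 19): e=[126,0,-42] → ·  [on edge]
  covered (9 px):
    · · · · · · · · ·
    · · · · · · · · ·
    · · · · · · · · ·
    · · · # · · · · ·
    · · · · # # # · ·
    · · · · # # # · ·
    · · · · # # · · ·
    · · · · · · · · ·
    · · · · · · · · ·
    · · · · · · · · ·
T1:
  2·area = 116
  edge (8, 16)→(2, 6): d=(-6,-10) top-left  bias=+0
  edge (2, 6)→(16, 10): d=(14,4) right/bottom  bias=-1
  edge (16, 10)→(8, 16): d=(-8,6) right/bottom  bias=-1
    (1,3)@(3, 7): e=[4,10,102] → #
    (2,3)@(5, 7): e=[24,2,90] → #
    (3,3)@(7, 7): e=[44,-6,78] → ·
    (1,4)@(3, 9): e=[-8,38,86] → ·
    (2,4)@(5, 9): e=[12,30,74] → #
    (3,4)@(7, 9): e=[32,22,62] → #
    (4,4)@(9, 9): e=[52,14,50] → #
    (5,4)@(11, 9): e=[72,6,38] → #
    (6,4)@(13, 9): e=[92,-2,26] → ·
    (2,5)@(5, 11): e=[0,58,58] → #  [on edge]
    (6,5)@(13, 11): e=[80,26,10] → #
    (7,5)@(15, 11): e=[100,18,-2] → ·
  covered (15 px):
    · · · · · · · · ·
    · · · · · · · · ·
    · · · · · · · · ·
    · # # · · · · · ·
    · · # # # # · · ·
    · · # # # # # · ·
    · · · # # # · · ·
    · · · · # · · · ·
    · · · · · · · · ·
    · · · · · · · · ·
T2:
  2·area = 44  (B↔C swapped to make it positive)
  edge (0, 16)→(2, 6): d=(2,-10) top-left  bias=+0
  edge (2, 6)→(4, 18): d=(2,12) right/bottom  bias=-1
  edge (4, 18)→(0, 16): d=(-4,-2) top-left  bias=+0
    (1,0)@(3, 1): e=[0,-22,66] → ·  [on edge]
    (0,5)@(1, 11): e=[0,22,22] → #  [on edge]
    (1,5)@(3, 11): e=[20,-2,26] → ·
    (0,6)@(1, 13): e=[4,26,14] → #
    (1,6)@(3, 13): e=[24,2,18] → #
    (2,6)@(5, 13): e=[44,-22,22] → ·
    (0,7)@(1, 15): e=[8,30,6] → #
    (2,7)@(5, 15): e=[48,-18,14] → ·
    (0,8)@(1, 17): e=[12,34,-2] → ·
    (1,8)@(3, 17): e=[32,10,2] → #
    (2,8)@(5, 17): e=[52,-14,6] → ·
    (1,9)@(3, 19): e=[36,14,-6] → ·
  covered (6 px):
    · · · · · · · · ·
    · · · · · · · · ·
    · · · · · · · · ·
    · · · · · · · · ·
    · · · · · · · · ·
    # · · · · · · · ·
    # # · · · · · · ·
    # # · · · · · · ·
    · # · · · · · · ·
    · · · · · · · · ·
T3:
  2·area = 24
  edge (4, 14)→(1, 17): d=(-3,3) right/bottom  bias=-1
  edge (1, 17)→(0, 10): d=(-1,-7) top-left  bias=+0
  edge (0, 10)→(4, 14): d=(4,4) right/bottom  bias=-1
    (8,0)@(17, 1): e=[0,128,-104] → ·  [on edge]
    (7,1)@(15, 3): e=[0,112,-88] → ·  [on edge]
    (6,2)@(13, 5): e=[0,96,-72] → ·  [on edge]
    (5,3)@(11, 7): e=[0,80,-56] → ·  [on edge]
    (4,4)@(9, 9): e=[0,64,-40] → ·  [on edge]
    (0,5)@(1, 11): e=[18,6,0] → ·  [on edge]
    (3,5)@(7, 11): e=[0,48,-24] → ·  [on edge]
    (0,6)@(1, 13): e=[12,4,8] → #
    (1,6)@(3, 13): e=[6,18,0] → ·  [on edge]
    (2,6)@(5, 13): e=[0,32,-8] → ·  [on edge]
    (0,7)@(1, 15): e=[6,2,16] → #
    (1,7)@(3, 15): e=[0,16,8] → ·  [on edge]
    (2,7)@(5, 15): e=[-6,30,0] → ·  [on edge]
    (0,8)@(1, 17): e=[0,0,24] → ·  [on edge]
    (3,8)@(7, 17): e=[-18,42,0] → ·  [on edge]
    (4,9)@(9, 19): e=[-30,54,0] → ·  [on edge]
  covered (2 px):
    · · · · · · · · ·
    · · · · · · · · ·
    · · · · · · · · ·
    · · · · · · · · ·
    · · · · · · · · ·
    · · · · · · · · ·
    # · · · · · · · ·
    # · · · · · · · ·
    · · · · · · · · ·
    · · · · · · · · ·

Result: "outside"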